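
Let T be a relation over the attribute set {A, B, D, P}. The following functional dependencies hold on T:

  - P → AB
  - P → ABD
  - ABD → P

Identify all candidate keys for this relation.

{P}; {A, B, D}

{P}⁺: P→AB adds A, B; P→ABD adds D → {A, B, D, P}.
{A, B, D}⁺: ABD→P adds P → {A, B, D, P}. Minimal: {B, D}⁺ = {B, D}; {A, D}⁺ = {A, D}; {A, B}⁺ = {A, B} — none reach the full schema.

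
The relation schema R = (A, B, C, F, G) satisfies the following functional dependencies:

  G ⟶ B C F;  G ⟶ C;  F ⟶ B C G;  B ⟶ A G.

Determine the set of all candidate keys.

{B}, {F}, {G}

{B}⁺: B→AG adds A, G; G→BCF adds C, F → {A, B, C, F, G}.
{F}⁺: F→BCG adds B, C, G; B→AG adds A → {A, B, C, F, G}.
{G}⁺: G→BCF adds B, C, F; B→AG adds A → {A, B, C, F, G}.
Any other superkey contains one of these as a subset, so there are no further candidate keys.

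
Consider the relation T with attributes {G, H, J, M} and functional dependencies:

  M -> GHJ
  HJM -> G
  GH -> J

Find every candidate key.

{M}

Attribute M never appears on the right-hand side of any dependency, so M must belong to every candidate key.
{M}⁺ = {G, H, J, M}, which is all of the schema, so {M} is the only candidate key.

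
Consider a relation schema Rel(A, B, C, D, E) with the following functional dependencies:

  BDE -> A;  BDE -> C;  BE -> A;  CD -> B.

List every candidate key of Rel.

Attributes D, E never appear on any right-hand side, so every candidate key must contain {D, E}.
{D, E}⁺ = {D, E}, which is not all of the schema, so we must add further attributes.
{B, D, E}⁺: BDE→A adds A; BDE→C adds C → {A, B, C, D, E}. Minimal: {D, E}⁺ = {D, E}; {B, E}⁺ = {A, B, E}; {B, D}⁺ = {B, D} — none reach the full schema.
{C, D, E}⁺: CD→B adds B; BDE→A adds A → {A, B, C, D, E}. Minimal: {D, E}⁺ = {D, E}; {C, E}⁺ = {C, E}; {C, D}⁺ = {B, C, D} — none reach the full schema.

(B, D, E), (C, D, E)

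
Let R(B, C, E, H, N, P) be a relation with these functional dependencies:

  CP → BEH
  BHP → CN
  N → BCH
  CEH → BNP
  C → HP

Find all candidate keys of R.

{C}⁺: C→HP adds H, P; CP→BEH adds B, E; BHP→CN adds N → {B, C, E, H, N, P}.
{N}⁺: N→BCH adds B, C, H; C→HP adds P; CP→BEH adds E → {B, C, E, H, N, P}.
{B, H, P}⁺: BHP→CN adds C, N; CP→BEH adds E → {B, C, E, H, N, P}. Minimal: {H, P}⁺ = {H, P}; {B, P}⁺ = {B, P}; {B, H}⁺ = {B, H} — none reach the full schema.
Any other superkey contains one of these as a subset, so there are no further candidate keys.

C; N; BHP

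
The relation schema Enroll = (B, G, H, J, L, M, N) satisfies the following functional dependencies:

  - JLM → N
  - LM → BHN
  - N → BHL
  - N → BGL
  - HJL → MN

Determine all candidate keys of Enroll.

{J, N}⁺: N→BHL adds B, H, L; N→BGL adds G; HJL→MN adds M → {B, G, H, J, L, M, N}. Minimal: {N}⁺ = {B, G, H, L, N}; {J}⁺ = {J} — none reach the full schema.
{H, J, L}⁺: HJL→MN adds M, N; LM→BHN adds B; N→BGL adds G → {B, G, H, J, L, M, N}. Minimal: {J, L}⁺ = {J, L}; {H, L}⁺ = {H, L}; {H, J}⁺ = {H, J} — none reach the full schema.
{J, L, M}⁺: JLM→N adds N; LM→BHN adds B, H; N→BGL adds G → {B, G, H, J, L, M, N}. Minimal: {L, M}⁺ = {B, G, H, L, M, N}; {J, M}⁺ = {J, M}; {J, L}⁺ = {J, L} — none reach the full schema.

{J, N}, {H, J, L}, {J, L, M}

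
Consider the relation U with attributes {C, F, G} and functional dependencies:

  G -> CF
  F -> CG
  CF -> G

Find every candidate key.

{F}⁺: F→CG adds C, G → {C, F, G}.
{G}⁺: G→CF adds C, F → {C, F, G}.
Any other superkey contains one of these as a subset, so there are no further candidate keys.

{F}, {G}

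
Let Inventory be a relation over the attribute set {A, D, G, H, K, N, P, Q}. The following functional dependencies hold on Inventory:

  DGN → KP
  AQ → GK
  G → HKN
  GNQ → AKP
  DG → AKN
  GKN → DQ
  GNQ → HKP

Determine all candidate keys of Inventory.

G, AQ

{G}⁺: G→HKN adds H, K, N; GKN→DQ adds D, Q; GNQ→HKP adds P; GNQ→AKP adds A → {A, D, G, H, K, N, P, Q}.
{A, Q}⁺: AQ→GK adds G, K; G→HKN adds H, N; GNQ→AKP adds P; GKN→DQ adds D → {A, D, G, H, K, N, P, Q}. Minimal: {Q}⁺ = {Q}; {A}⁺ = {A} — none reach the full schema.
Any other superkey contains one of these as a subset, so there are no further candidate keys.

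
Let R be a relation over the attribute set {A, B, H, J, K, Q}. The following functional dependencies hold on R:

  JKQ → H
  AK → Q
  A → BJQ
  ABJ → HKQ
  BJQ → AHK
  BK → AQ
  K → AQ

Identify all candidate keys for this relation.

{A}; {K}; {B, J, Q}

{A}⁺: A→BJQ adds B, J, Q; ABJ→HKQ adds H, K → {A, B, H, J, K, Q}.
{K}⁺: K→AQ adds A, Q; A→BJQ adds B, J; ABJ→HKQ adds H → {A, B, H, J, K, Q}.
{B, J, Q}⁺: BJQ→AHK adds A, H, K → {A, B, H, J, K, Q}. Minimal: {J, Q}⁺ = {J, Q}; {B, Q}⁺ = {B, Q}; {B, J}⁺ = {B, J} — none reach the full schema.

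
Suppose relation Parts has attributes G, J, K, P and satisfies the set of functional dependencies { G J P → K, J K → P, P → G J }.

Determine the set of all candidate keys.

{P}⁺: P→GJ adds G, J; GJP→K adds K → {G, J, K, P}.
{J, K}⁺: JK→P adds P; P→GJ adds G → {G, J, K, P}. Minimal: {K}⁺ = {K}; {J}⁺ = {J} — none reach the full schema.

{P}, {J, K}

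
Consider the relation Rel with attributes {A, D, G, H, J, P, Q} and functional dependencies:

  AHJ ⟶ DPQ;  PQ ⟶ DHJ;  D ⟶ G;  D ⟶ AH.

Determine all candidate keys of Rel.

{D, J}⁺: D→G adds G; D→AH adds A, H; AHJ→DPQ adds P, Q → {A, D, G, H, J, P, Q}. Minimal: {J}⁺ = {J}; {D}⁺ = {A, D, G, H} — none reach the full schema.
{P, Q}⁺: PQ→DHJ adds D, H, J; D→G adds G; D→AH adds A → {A, D, G, H, J, P, Q}. Minimal: {Q}⁺ = {Q}; {P}⁺ = {P} — none reach the full schema.
{A, H, J}⁺: AHJ→DPQ adds D, P, Q; D→G adds G → {A, D, G, H, J, P, Q}. Minimal: {H, J}⁺ = {H, J}; {A, J}⁺ = {A, J}; {A, H}⁺ = {A, H} — none reach the full schema.
Any other superkey contains one of these as a subset, so there are no further candidate keys.

{D, J}, {P, Q}, {A, H, J}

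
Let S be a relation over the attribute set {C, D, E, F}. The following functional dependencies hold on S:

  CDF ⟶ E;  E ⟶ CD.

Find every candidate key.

{E, F}⁺: E→CD adds C, D → {C, D, E, F}.
{C, D, F}⁺: CDF→E adds E → {C, D, E, F}.

(E, F), (C, D, F)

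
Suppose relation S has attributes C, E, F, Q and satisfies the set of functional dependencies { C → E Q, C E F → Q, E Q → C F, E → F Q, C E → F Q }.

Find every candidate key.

(C); (E)

{C}⁺: C→EQ adds E, Q; EQ→CF adds F → {C, E, F, Q}.
{E}⁺: E→FQ adds F, Q; EQ→CF adds C → {C, E, F, Q}.
Any other superkey contains one of these as a subset, so there are no further candidate keys.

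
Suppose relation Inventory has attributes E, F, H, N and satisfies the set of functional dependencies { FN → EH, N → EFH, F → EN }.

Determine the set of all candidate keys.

{F}, {N}

{F}⁺: F→EN adds E, N; FN→EH adds H → {E, F, H, N}.
{N}⁺: N→EFH adds E, F, H → {E, F, H, N}.
Any other superkey contains one of these as a subset, so there are no further candidate keys.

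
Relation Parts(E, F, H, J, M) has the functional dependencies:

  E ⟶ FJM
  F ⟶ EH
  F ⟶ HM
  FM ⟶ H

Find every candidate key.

{E}⁺: E→FJM adds F, J, M; F→EH adds H → {E, F, H, J, M}.
{F}⁺: F→EH adds E, H; F→HM adds M; E→FJM adds J → {E, F, H, J, M}.
Any other superkey contains one of these as a subset, so there are no further candidate keys.

(E); (F)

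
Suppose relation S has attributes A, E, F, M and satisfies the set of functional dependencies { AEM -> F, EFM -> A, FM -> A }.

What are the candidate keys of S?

(A, E, M), (E, F, M)

Attributes E, M never appear on any right-hand side, so every candidate key must contain {E, M}.
{E, M}⁺ = {E, M}, which is not all of the schema, so we must add further attributes.
{A, E, M}⁺: AEM→F adds F → {A, E, F, M}. Minimal: {E, M}⁺ = {E, M}; {A, M}⁺ = {A, M}; {A, E}⁺ = {A, E} — none reach the full schema.
{E, F, M}⁺: EFM→A adds A → {A, E, F, M}. Minimal: {F, M}⁺ = {A, F, M}; {E, M}⁺ = {E, M}; {E, F}⁺ = {E, F} — none reach the full schema.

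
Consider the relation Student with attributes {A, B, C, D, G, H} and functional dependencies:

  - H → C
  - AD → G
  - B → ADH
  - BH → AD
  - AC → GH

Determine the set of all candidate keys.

{B}

Attribute B never appears on the right-hand side of any dependency, so B must belong to every candidate key.
{B}⁺ = {A, B, C, D, G, H}, which is all of the schema, so {B} is the only candidate key.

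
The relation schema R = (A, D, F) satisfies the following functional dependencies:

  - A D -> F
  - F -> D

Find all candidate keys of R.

{A, D}; {A, F}

Attribute A never appears on the right-hand side of any dependency, so A must belong to every candidate key.
{A}⁺ = {A}, which is not all of the schema, so we must add further attributes.
{A, D}⁺: AD→F adds F → {A, D, F}.
{A, F}⁺: F→D adds D → {A, D, F}.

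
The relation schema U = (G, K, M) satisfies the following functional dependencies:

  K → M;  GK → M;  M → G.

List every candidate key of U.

{K}⁺: K→M adds M; M→G adds G → {G, K, M}.
No other minimal superkey exists.

{K}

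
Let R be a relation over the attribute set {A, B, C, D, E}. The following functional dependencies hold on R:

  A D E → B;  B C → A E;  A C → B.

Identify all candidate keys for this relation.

Attributes C, D never appear on any right-hand side, so every candidate key must contain {C, D}.
{C, D}⁺ = {C, D}, which is not all of the schema, so we must add further attributes.
{A, C, D}⁺: AC→B adds B; BC→AE adds E → {A, B, C, D, E}.
{B, C, D}⁺: BC→AE adds A, E → {A, B, C, D, E}.
Any other superkey contains one of these as a subset, so there are no further candidate keys.

{A, C, D}, {B, C, D}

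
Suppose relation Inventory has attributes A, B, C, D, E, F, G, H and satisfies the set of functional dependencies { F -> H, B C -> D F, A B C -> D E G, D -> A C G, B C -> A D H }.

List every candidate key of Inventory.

{B, C}, {B, D}

Attribute B never appears on the right-hand side of any dependency, so B must belong to every candidate key.
{B}⁺ = {B}, which is not all of the schema, so we must add further attributes.
{B, C}⁺: BC→DF adds D, F; D→ACG adds A, G; BC→ADH adds H; ABC→DEG adds E → {A, B, C, D, E, F, G, H}. Minimal: {C}⁺ = {C}; {B}⁺ = {B} — none reach the full schema.
{B, D}⁺: D→ACG adds A, C, G; BC→ADH adds H; BC→DF adds F; ABC→DEG adds E → {A, B, C, D, E, F, G, H}. Minimal: {D}⁺ = {A, C, D, G}; {B}⁺ = {B} — none reach the full schema.
Any other superkey contains one of these as a subset, so there are no further candidate keys.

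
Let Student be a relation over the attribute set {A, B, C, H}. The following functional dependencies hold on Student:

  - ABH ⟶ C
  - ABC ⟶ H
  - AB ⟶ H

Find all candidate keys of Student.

(A, B)

Attributes A, B never appear on any right-hand side, so every candidate key must contain {A, B}.
{A, B}⁺ = {A, B, C, H}, which is all of the schema, so {A, B} is the only candidate key.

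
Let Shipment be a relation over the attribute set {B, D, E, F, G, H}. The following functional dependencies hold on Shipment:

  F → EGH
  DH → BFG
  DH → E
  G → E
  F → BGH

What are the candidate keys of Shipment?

{D, F}⁺: F→EGH adds E, G, H; DH→BFG adds B → {B, D, E, F, G, H}. Minimal: {F}⁺ = {B, E, F, G, H}; {D}⁺ = {D} — none reach the full schema.
{D, H}⁺: DH→BFG adds B, F, G; DH→E adds E → {B, D, E, F, G, H}. Minimal: {H}⁺ = {H}; {D}⁺ = {D} — none reach the full schema.
Any other superkey contains one of these as a subset, so there are no further candidate keys.

{D, F}, {D, H}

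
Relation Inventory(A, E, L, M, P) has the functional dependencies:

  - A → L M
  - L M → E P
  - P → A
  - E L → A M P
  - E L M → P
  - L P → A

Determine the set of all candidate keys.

{A}⁺: A→LM adds L, M; LM→EP adds E, P → {A, E, L, M, P}.
{P}⁺: P→A adds A; A→LM adds L, M; LM→EP adds E → {A, E, L, M, P}.
{E, L}⁺: EL→AMP adds A, M, P → {A, E, L, M, P}. Minimal: {L}⁺ = {L}; {E}⁺ = {E} — none reach the full schema.
{L, M}⁺: LM→EP adds E, P; P→A adds A → {A, E, L, M, P}. Minimal: {M}⁺ = {M}; {L}⁺ = {L} — none reach the full schema.
Any other superkey contains one of these as a subset, so there are no further candidate keys.

(A); (P); (E, L); (L, M)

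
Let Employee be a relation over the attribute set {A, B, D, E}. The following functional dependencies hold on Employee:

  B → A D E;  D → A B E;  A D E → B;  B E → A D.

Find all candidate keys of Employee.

{B}⁺: B→ADE adds A, D, E → {A, B, D, E}.
{D}⁺: D→ABE adds A, B, E → {A, B, D, E}.
Any other superkey contains one of these as a subset, so there are no further candidate keys.

B, D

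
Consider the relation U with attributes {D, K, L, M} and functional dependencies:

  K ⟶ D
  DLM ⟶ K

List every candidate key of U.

{D, L, M}, {K, L, M}

Attributes L, M never appear on any right-hand side, so every candidate key must contain {L, M}.
{L, M}⁺ = {L, M}, which is not all of the schema, so we must add further attributes.
{D, L, M}⁺: DLM→K adds K → {D, K, L, M}. Minimal: {L, M}⁺ = {L, M}; {D, M}⁺ = {D, M}; {D, L}⁺ = {D, L} — none reach the full schema.
{K, L, M}⁺: K→D adds D → {D, K, L, M}. Minimal: {L, M}⁺ = {L, M}; {K, M}⁺ = {D, K, M}; {K, L}⁺ = {D, K, L} — none reach the full schema.
Any other superkey contains one of these as a subset, so there are no further candidate keys.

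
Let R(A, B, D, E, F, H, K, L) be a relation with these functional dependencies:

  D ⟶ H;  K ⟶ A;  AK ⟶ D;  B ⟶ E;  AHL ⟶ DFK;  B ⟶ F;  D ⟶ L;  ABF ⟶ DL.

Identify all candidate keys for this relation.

Attribute B never appears on the right-hand side of any dependency, so B must belong to every candidate key.
{B}⁺ = {B, E, F}, which is not all of the schema, so we must add further attributes.
{A, B}⁺: B→E adds E; B→F adds F; ABF→DL adds D, L; D→H adds H; AHL→DFK adds K → {A, B, D, E, F, H, K, L}. Minimal: {B}⁺ = {B, E, F}; {A}⁺ = {A} — none reach the full schema.
{B, K}⁺: K→A adds A; AK→D adds D; B→E adds E; B→F adds F; D→L adds L; D→H adds H → {A, B, D, E, F, H, K, L}. Minimal: {K}⁺ = {A, D, F, H, K, L}; {B}⁺ = {B, E, F} — none reach the full schema.

{A, B}, {B, K}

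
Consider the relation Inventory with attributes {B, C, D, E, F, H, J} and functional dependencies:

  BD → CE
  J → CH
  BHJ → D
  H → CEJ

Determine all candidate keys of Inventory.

{B, F, H}, {B, F, J}

Attributes B, F never appear on any right-hand side, so every candidate key must contain {B, F}.
{B, F}⁺ = {B, F}, which is not all of the schema, so we must add further attributes.
{B, F, H}⁺: H→CEJ adds C, E, J; BHJ→D adds D → {B, C, D, E, F, H, J}. Minimal: {F, H}⁺ = {C, E, F, H, J}; {B, H}⁺ = {B, C, D, E, H, J}; {B, F}⁺ = {B, F} — none reach the full schema.
{B, F, J}⁺: J→CH adds C, H; BHJ→D adds D; H→CEJ adds E → {B, C, D, E, F, H, J}. Minimal: {F, J}⁺ = {C, E, F, H, J}; {B, J}⁺ = {B, C, D, E, H, J}; {B, F}⁺ = {B, F} — none reach the full schema.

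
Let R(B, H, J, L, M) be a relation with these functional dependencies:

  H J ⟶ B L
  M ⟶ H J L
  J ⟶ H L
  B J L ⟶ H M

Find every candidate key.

{J}, {M}

{J}⁺: J→HL adds H, L; HJ→BL adds B; BJL→HM adds M → {B, H, J, L, M}.
{M}⁺: M→HJL adds H, J, L; HJ→BL adds B → {B, H, J, L, M}.
Any other superkey contains one of these as a subset, so there are no further candidate keys.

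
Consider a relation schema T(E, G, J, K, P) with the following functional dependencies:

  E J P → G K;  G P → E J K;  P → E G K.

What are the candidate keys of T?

{P}

Attribute P never appears on the right-hand side of any dependency, so P must belong to every candidate key.
{P}⁺ = {E, G, J, K, P}, which is all of the schema, so {P} is the only candidate key.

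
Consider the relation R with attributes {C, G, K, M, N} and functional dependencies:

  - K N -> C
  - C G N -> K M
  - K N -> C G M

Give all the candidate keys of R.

Attribute N never appears on the right-hand side of any dependency, so N must belong to every candidate key.
{N}⁺ = {N}, which is not all of the schema, so we must add further attributes.
{K, N}⁺: KN→C adds C; KN→CGM adds G, M → {C, G, K, M, N}. Minimal: {N}⁺ = {N}; {K}⁺ = {K} — none reach the full schema.
{C, G, N}⁺: CGN→KM adds K, M → {C, G, K, M, N}. Minimal: {G, N}⁺ = {G, N}; {C, N}⁺ = {C, N}; {C, G}⁺ = {C, G} — none reach the full schema.
Any other superkey contains one of these as a subset, so there are no further candidate keys.

{K, N}, {C, G, N}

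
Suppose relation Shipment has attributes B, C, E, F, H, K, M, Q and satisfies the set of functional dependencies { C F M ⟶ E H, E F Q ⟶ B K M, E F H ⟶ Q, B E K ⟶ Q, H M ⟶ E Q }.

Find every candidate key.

Attributes C, F never appear on any right-hand side, so every candidate key must contain {C, F}.
{C, F}⁺ = {C, F}, which is not all of the schema, so we must add further attributes.
{C, F, M}⁺: CFM→EH adds E, H; EFH→Q adds Q; EFQ→BKM adds B, K → {B, C, E, F, H, K, M, Q}.
{C, E, F, H}⁺: EFH→Q adds Q; EFQ→BKM adds B, K, M → {B, C, E, F, H, K, M, Q}.
{C, E, F, Q}⁺: EFQ→BKM adds B, K, M; CFM→EH adds H → {B, C, E, F, H, K, M, Q}.
{B, C, E, F, K}⁺: BEK→Q adds Q; EFQ→BKM adds M; CFM→EH adds H → {B, C, E, F, H, K, M, Q}.

CFM; CEFH; CEFQ; BCEFK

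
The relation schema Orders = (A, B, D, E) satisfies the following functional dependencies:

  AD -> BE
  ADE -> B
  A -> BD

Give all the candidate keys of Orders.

{A}⁺: A→BD adds B, D; AD→BE adds E → {A, B, D, E}.
No other minimal superkey exists.

A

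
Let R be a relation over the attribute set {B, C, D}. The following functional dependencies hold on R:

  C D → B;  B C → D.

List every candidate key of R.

Attribute C never appears on the right-hand side of any dependency, so C must belong to every candidate key.
{C}⁺ = {C}, which is not all of the schema, so we must add further attributes.
{B, C}⁺: BC→D adds D → {B, C, D}. Minimal: {C}⁺ = {C}; {B}⁺ = {B} — none reach the full schema.
{C, D}⁺: CD→B adds B → {B, C, D}. Minimal: {D}⁺ = {D}; {C}⁺ = {C} — none reach the full schema.

{B, C}, {C, D}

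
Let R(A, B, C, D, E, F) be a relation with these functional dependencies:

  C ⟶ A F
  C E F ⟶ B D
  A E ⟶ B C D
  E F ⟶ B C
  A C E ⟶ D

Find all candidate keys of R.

(A, E), (C, E), (E, F)

Attribute E never appears on the right-hand side of any dependency, so E must belong to every candidate key.
{E}⁺ = {E}, which is not all of the schema, so we must add further attributes.
{A, E}⁺: AE→BCD adds B, C, D; C→AF adds F → {A, B, C, D, E, F}. Minimal: {E}⁺ = {E}; {A}⁺ = {A} — none reach the full schema.
{C, E}⁺: C→AF adds A, F; CEF→BD adds B, D → {A, B, C, D, E, F}. Minimal: {E}⁺ = {E}; {C}⁺ = {A, C, F} — none reach the full schema.
{E, F}⁺: EF→BC adds B, C; C→AF adds A; CEF→BD adds D → {A, B, C, D, E, F}. Minimal: {F}⁺ = {F}; {E}⁺ = {E} — none reach the full schema.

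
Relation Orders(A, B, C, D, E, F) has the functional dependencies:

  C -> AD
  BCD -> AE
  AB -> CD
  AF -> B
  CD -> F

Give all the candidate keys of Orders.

{C}, {A, B}, {A, F}

{C}⁺: C→AD adds A, D; CD→F adds F; AF→B adds B; BCD→AE adds E → {A, B, C, D, E, F}.
{A, B}⁺: AB→CD adds C, D; CD→F adds F; BCD→AE adds E → {A, B, C, D, E, F}.
{A, F}⁺: AF→B adds B; AB→CD adds C, D; BCD→AE adds E → {A, B, C, D, E, F}.
Any other superkey contains one of these as a subset, so there are no further candidate keys.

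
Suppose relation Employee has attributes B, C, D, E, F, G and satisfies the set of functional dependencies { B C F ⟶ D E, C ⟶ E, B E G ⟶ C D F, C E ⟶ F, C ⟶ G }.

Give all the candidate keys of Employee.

Attribute B never appears on the right-hand side of any dependency, so B must belong to every candidate key.
{B}⁺ = {B}, which is not all of the schema, so we must add further attributes.
{B, C}⁺: C→E adds E; CE→F adds F; C→G adds G; BCF→DE adds D → {B, C, D, E, F, G}.
{B, E, G}⁺: BEG→CDF adds C, D, F → {B, C, D, E, F, G}.

{B, C}, {B, E, G}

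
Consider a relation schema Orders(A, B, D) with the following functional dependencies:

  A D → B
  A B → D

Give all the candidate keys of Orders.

{A, B}, {A, D}

Attribute A never appears on the right-hand side of any dependency, so A must belong to every candidate key.
{A}⁺ = {A}, which is not all of the schema, so we must add further attributes.
{A, B}⁺: AB→D adds D → {A, B, D}. Minimal: {B}⁺ = {B}; {A}⁺ = {A} — none reach the full schema.
{A, D}⁺: AD→B adds B → {A, B, D}. Minimal: {D}⁺ = {D}; {A}⁺ = {A} — none reach the full schema.
Any other superkey contains one of these as a subset, so there are no further candidate keys.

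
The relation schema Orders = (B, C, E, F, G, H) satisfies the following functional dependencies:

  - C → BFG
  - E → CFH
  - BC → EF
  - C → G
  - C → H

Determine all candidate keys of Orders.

{C}⁺: C→BFG adds B, F, G; BC→EF adds E; C→H adds H → {B, C, E, F, G, H}.
{E}⁺: E→CFH adds C, F, H; C→G adds G; C→BFG adds B → {B, C, E, F, G, H}.
Any other superkey contains one of these as a subset, so there are no further candidate keys.

{C}; {E}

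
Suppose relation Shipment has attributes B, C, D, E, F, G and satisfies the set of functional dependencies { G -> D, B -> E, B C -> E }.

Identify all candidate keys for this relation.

Attributes B, C, F, G never appear on any right-hand side, so every candidate key must contain {B, C, F, G}.
{B, C, F, G}⁺ = {B, C, D, E, F, G}, which is all of the schema, so {B, C, F, G} is the only candidate key.

(B, C, F, G)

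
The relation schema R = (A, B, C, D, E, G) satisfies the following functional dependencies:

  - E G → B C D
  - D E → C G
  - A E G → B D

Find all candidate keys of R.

Attributes A, E never appear on any right-hand side, so every candidate key must contain {A, E}.
{A, E}⁺ = {A, E}, which is not all of the schema, so we must add further attributes.
{A, D, E}⁺: DE→CG adds C, G; AEG→BD adds B → {A, B, C, D, E, G}. Minimal: {D, E}⁺ = {B, C, D, E, G}; {A, E}⁺ = {A, E}; {A, D}⁺ = {A, D} — none reach the full schema.
{A, E, G}⁺: EG→BCD adds B, C, D → {A, B, C, D, E, G}. Minimal: {E, G}⁺ = {B, C, D, E, G}; {A, G}⁺ = {A, G}; {A, E}⁺ = {A, E} — none reach the full schema.

{A, D, E}, {A, E, G}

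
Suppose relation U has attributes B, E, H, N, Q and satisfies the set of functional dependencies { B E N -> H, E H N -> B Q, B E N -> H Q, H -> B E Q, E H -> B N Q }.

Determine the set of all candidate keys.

{H}; {B, E, N}

{H}⁺: H→BEQ adds B, E, Q; EH→BNQ adds N → {B, E, H, N, Q}.
{B, E, N}⁺: BEN→H adds H; EHN→BQ adds Q → {B, E, H, N, Q}.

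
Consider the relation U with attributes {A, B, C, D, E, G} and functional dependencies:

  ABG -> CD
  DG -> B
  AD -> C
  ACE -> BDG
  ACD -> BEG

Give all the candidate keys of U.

Attribute A never appears on the right-hand side of any dependency, so A must belong to every candidate key.
{A}⁺ = {A}, which is not all of the schema, so we must add further attributes.
{A, D}⁺: AD→C adds C; ACD→BEG adds B, E, G → {A, B, C, D, E, G}. Minimal: {D}⁺ = {D}; {A}⁺ = {A} — none reach the full schema.
{A, B, G}⁺: ABG→CD adds C, D; ACD→BEG adds E → {A, B, C, D, E, G}. Minimal: {B, G}⁺ = {B, G}; {A, G}⁺ = {A, G}; {A, B}⁺ = {A, B} — none reach the full schema.
{A, C, E}⁺: ACE→BDG adds B, D, G → {A, B, C, D, E, G}. Minimal: {C, E}⁺ = {C, E}; {A, E}⁺ = {A, E}; {A, C}⁺ = {A, C} — none reach the full schema.

{A, D}, {A, B, G}, {A, C, E}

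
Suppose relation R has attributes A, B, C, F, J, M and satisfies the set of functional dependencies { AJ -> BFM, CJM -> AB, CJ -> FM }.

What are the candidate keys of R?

Attributes C, J never appear on any right-hand side, so every candidate key must contain {C, J}.
{C, J}⁺ = {A, B, C, F, J, M}, which is all of the schema, so {C, J} is the only candidate key.

{C, J}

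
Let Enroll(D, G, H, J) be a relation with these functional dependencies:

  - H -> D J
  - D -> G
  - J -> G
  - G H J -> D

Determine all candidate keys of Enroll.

{H}⁺: H→DJ adds D, J; D→G adds G → {D, G, H, J}.
No other minimal superkey exists.

(H)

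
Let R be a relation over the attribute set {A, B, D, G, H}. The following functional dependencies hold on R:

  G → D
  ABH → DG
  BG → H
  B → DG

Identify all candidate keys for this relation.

Attributes A, B never appear on any right-hand side, so every candidate key must contain {A, B}.
{A, B}⁺ = {A, B, D, G, H}, which is all of the schema, so {A, B} is the only candidate key.

AB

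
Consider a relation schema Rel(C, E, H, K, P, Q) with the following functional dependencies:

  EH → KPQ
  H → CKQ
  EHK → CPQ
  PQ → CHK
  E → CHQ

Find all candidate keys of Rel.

{E}

Attribute E never appears on the right-hand side of any dependency, so E must belong to every candidate key.
{E}⁺ = {C, E, H, K, P, Q}, which is all of the schema, so {E} is the only candidate key.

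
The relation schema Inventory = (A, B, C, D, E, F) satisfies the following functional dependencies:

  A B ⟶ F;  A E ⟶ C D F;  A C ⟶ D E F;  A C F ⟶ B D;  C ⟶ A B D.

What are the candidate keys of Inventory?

{C}⁺: C→ABD adds A, B, D; AB→F adds F; AC→DEF adds E → {A, B, C, D, E, F}.
{A, E}⁺: AE→CDF adds C, D, F; ACF→BD adds B → {A, B, C, D, E, F}. Minimal: {E}⁺ = {E}; {A}⁺ = {A} — none reach the full schema.

(C), (A, E)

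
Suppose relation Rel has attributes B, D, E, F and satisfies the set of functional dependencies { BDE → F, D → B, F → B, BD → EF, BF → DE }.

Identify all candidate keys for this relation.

{D}⁺: D→B adds B; BD→EF adds E, F → {B, D, E, F}.
{F}⁺: F→B adds B; BF→DE adds D, E → {B, D, E, F}.

{D}; {F}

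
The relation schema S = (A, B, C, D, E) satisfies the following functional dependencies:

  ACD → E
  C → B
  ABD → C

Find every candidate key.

Attributes A, D never appear on any right-hand side, so every candidate key must contain {A, D}.
{A, D}⁺ = {A, D}, which is not all of the schema, so we must add further attributes.
{A, B, D}⁺: ABD→C adds C; ACD→E adds E → {A, B, C, D, E}. Minimal: {B, D}⁺ = {B, D}; {A, D}⁺ = {A, D}; {A, B}⁺ = {A, B} — none reach the full schema.
{A, C, D}⁺: ACD→E adds E; C→B adds B → {A, B, C, D, E}. Minimal: {C, D}⁺ = {B, C, D}; {A, D}⁺ = {A, D}; {A, C}⁺ = {A, B, C} — none reach the full schema.
Any other superkey contains one of these as a subset, so there are no further candidate keys.

{A, B, D}, {A, C, D}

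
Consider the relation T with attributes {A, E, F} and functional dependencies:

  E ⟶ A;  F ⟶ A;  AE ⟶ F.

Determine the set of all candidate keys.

Attribute E never appears on the right-hand side of any dependency, so E must belong to every candidate key.
{E}⁺ = {A, E, F}, which is all of the schema, so {E} is the only candidate key.

E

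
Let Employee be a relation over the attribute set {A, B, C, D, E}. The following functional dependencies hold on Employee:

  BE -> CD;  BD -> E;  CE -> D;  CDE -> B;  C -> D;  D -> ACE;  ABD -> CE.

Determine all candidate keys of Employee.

{C}, {D}, {B, E}

{C}⁺: C→D adds D; D→ACE adds A, E; CDE→B adds B → {A, B, C, D, E}.
{D}⁺: D→ACE adds A, C, E; CDE→B adds B → {A, B, C, D, E}.
{B, E}⁺: BE→CD adds C, D; D→ACE adds A → {A, B, C, D, E}. Minimal: {E}⁺ = {E}; {B}⁺ = {B} — none reach the full schema.
Any other superkey contains one of these as a subset, so there are no further candidate keys.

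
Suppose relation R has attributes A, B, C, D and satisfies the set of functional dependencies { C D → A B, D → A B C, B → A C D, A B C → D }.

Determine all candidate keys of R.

{B}⁺: B→ACD adds A, C, D → {A, B, C, D}.
{D}⁺: D→ABC adds A, B, C → {A, B, C, D}.
Any other superkey contains one of these as a subset, so there are no further candidate keys.

(B), (D)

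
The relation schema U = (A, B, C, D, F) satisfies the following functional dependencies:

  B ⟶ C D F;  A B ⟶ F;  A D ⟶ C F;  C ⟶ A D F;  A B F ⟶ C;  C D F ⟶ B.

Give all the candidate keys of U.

{B}⁺: B→CDF adds C, D, F; C→ADF adds A → {A, B, C, D, F}.
{C}⁺: C→ADF adds A, D, F; CDF→B adds B → {A, B, C, D, F}.
{A, D}⁺: AD→CF adds C, F; CDF→B adds B → {A, B, C, D, F}. Minimal: {D}⁺ = {D}; {A}⁺ = {A} — none reach the full schema.

(B); (C); (A, D)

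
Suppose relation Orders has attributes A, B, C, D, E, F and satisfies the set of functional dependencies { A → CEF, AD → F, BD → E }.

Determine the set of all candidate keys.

Attributes A, B, D never appear on any right-hand side, so every candidate key must contain {A, B, D}.
{A, B, D}⁺ = {A, B, C, D, E, F}, which is all of the schema, so {A, B, D} is the only candidate key.

ABD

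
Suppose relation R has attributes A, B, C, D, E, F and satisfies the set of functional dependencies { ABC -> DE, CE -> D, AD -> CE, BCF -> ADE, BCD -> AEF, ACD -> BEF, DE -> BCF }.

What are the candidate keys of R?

(A, D), (C, E), (D, E), (A, B, C), (B, C, D), (B, C, F)

{A, D}⁺: AD→CE adds C, E; ACD→BEF adds B, F → {A, B, C, D, E, F}. Minimal: {D}⁺ = {D}; {A}⁺ = {A} — none reach the full schema.
{C, E}⁺: CE→D adds D; DE→BCF adds B, F; BCF→ADE adds A → {A, B, C, D, E, F}. Minimal: {E}⁺ = {E}; {C}⁺ = {C} — none reach the full schema.
{D, E}⁺: DE→BCF adds B, C, F; BCF→ADE adds A → {A, B, C, D, E, F}. Minimal: {E}⁺ = {E}; {D}⁺ = {D} — none reach the full schema.
{A, B, C}⁺: ABC→DE adds D, E; BCD→AEF adds F → {A, B, C, D, E, F}. Minimal: {B, C}⁺ = {B, C}; {A, C}⁺ = {A, C}; {A, B}⁺ = {A, B} — none reach the full schema.
{B, C, D}⁺: BCD→AEF adds A, E, F → {A, B, C, D, E, F}. Minimal: {C, D}⁺ = {C, D}; {B, D}⁺ = {B, D}; {B, C}⁺ = {B, C} — none reach the full schema.
{B, C, F}⁺: BCF→ADE adds A, D, E → {A, B, C, D, E, F}. Minimal: {C, F}⁺ = {C, F}; {B, F}⁺ = {B, F}; {B, C}⁺ = {B, C} — none reach the full schema.
Any other superkey contains one of these as a subset, so there are no further candidate keys.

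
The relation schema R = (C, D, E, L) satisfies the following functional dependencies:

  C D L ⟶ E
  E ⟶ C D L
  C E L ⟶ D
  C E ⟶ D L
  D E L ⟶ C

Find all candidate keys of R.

E, CDL

{E}⁺: E→CDL adds C, D, L → {C, D, E, L}.
{C, D, L}⁺: CDL→E adds E → {C, D, E, L}. Minimal: {D, L}⁺ = {D, L}; {C, L}⁺ = {C, L}; {C, D}⁺ = {C, D} — none reach the full schema.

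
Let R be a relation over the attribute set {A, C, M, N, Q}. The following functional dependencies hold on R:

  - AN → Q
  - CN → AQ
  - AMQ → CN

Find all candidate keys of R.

(A, M, N), (A, M, Q), (C, M, N)

Attribute M never appears on the right-hand side of any dependency, so M must belong to every candidate key.
{M}⁺ = {M}, which is not all of the schema, so we must add further attributes.
{A, M, N}⁺: AN→Q adds Q; AMQ→CN adds C → {A, C, M, N, Q}. Minimal: {M, N}⁺ = {M, N}; {A, N}⁺ = {A, N, Q}; {A, M}⁺ = {A, M} — none reach the full schema.
{A, M, Q}⁺: AMQ→CN adds C, N → {A, C, M, N, Q}. Minimal: {M, Q}⁺ = {M, Q}; {A, Q}⁺ = {A, Q}; {A, M}⁺ = {A, M} — none reach the full schema.
{C, M, N}⁺: CN→AQ adds A, Q → {A, C, M, N, Q}. Minimal: {M, N}⁺ = {M, N}; {C, N}⁺ = {A, C, N, Q}; {C, M}⁺ = {C, M} — none reach the full schema.
Any other superkey contains one of these as a subset, so there are no further candidate keys.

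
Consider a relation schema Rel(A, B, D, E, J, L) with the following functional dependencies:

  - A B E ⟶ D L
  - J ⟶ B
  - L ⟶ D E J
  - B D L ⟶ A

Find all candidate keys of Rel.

{L}⁺: L→DEJ adds D, E, J; J→B adds B; BDL→A adds A → {A, B, D, E, J, L}.
{A, B, E}⁺: ABE→DL adds D, L; L→DEJ adds J → {A, B, D, E, J, L}. Minimal: {B, E}⁺ = {B, E}; {A, E}⁺ = {A, E}; {A, B}⁺ = {A, B} — none reach the full schema.
{A, E, J}⁺: J→B adds B; ABE→DL adds D, L → {A, B, D, E, J, L}. Minimal: {E, J}⁺ = {B, E, J}; {A, J}⁺ = {A, B, J}; {A, E}⁺ = {A, E} — none reach the full schema.

{L}; {A, B, E}; {A, E, J}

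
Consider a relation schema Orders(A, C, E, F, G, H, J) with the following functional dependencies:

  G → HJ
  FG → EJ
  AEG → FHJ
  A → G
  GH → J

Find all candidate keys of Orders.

Attributes A, C never appear on any right-hand side, so every candidate key must contain {A, C}.
{A, C}⁺ = {A, C, G, H, J}, which is not all of the schema, so we must add further attributes.
{A, C, E}⁺: A→G adds G; G→HJ adds H, J; AEG→FHJ adds F → {A, C, E, F, G, H, J}.
{A, C, F}⁺: A→G adds G; G→HJ adds H, J; FG→EJ adds E → {A, C, E, F, G, H, J}.
Any other superkey contains one of these as a subset, so there are no further candidate keys.

{A, C, E}, {A, C, F}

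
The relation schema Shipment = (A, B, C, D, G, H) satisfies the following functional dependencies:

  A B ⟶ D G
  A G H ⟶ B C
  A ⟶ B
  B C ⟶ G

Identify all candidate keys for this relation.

Attributes A, H never appear on any right-hand side, so every candidate key must contain {A, H}.
{A, H}⁺ = {A, B, C, D, G, H}, which is all of the schema, so {A, H} is the only candidate key.

AH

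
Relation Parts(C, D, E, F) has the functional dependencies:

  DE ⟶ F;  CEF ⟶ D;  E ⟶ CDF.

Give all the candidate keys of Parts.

E

Attribute E never appears on the right-hand side of any dependency, so E must belong to every candidate key.
{E}⁺ = {C, D, E, F}, which is all of the schema, so {E} is the only candidate key.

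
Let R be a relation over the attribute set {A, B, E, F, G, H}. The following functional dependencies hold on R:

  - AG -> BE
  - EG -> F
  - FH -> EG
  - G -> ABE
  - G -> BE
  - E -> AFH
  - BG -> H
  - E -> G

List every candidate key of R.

(E), (G), (F, H)

{E}⁺: E→AFH adds A, F, H; E→G adds G; AG→BE adds B → {A, B, E, F, G, H}.
{G}⁺: G→ABE adds A, B, E; E→AFH adds F, H → {A, B, E, F, G, H}.
{F, H}⁺: FH→EG adds E, G; G→ABE adds A, B → {A, B, E, F, G, H}. Minimal: {H}⁺ = {H}; {F}⁺ = {F} — none reach the full schema.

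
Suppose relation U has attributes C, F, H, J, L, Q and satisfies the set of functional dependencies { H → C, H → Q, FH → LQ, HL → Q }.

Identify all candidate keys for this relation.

Attributes F, H, J never appear on any right-hand side, so every candidate key must contain {F, H, J}.
{F, H, J}⁺ = {C, F, H, J, L, Q}, which is all of the schema, so {F, H, J} is the only candidate key.

(F, H, J)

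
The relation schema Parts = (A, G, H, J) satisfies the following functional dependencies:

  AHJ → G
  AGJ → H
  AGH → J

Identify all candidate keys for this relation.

Attribute A never appears on the right-hand side of any dependency, so A must belong to every candidate key.
{A}⁺ = {A}, which is not all of the schema, so we must add further attributes.
{A, G, H}⁺: AGH→J adds J → {A, G, H, J}. Minimal: {G, H}⁺ = {G, H}; {A, H}⁺ = {A, H}; {A, G}⁺ = {A, G} — none reach the full schema.
{A, G, J}⁺: AGJ→H adds H → {A, G, H, J}. Minimal: {G, J}⁺ = {G, J}; {A, J}⁺ = {A, J}; {A, G}⁺ = {A, G} — none reach the full schema.
{A, H, J}⁺: AHJ→G adds G → {A, G, H, J}. Minimal: {H, J}⁺ = {H, J}; {A, J}⁺ = {A, J}; {A, H}⁺ = {A, H} — none reach the full schema.

(A, G, H), (A, G, J), (A, H, J)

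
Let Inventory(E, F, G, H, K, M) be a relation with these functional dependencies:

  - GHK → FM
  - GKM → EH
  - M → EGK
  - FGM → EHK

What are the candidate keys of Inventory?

{M}, {G, H, K}

{M}⁺: M→EGK adds E, G, K; GKM→EH adds H; GHK→FM adds F → {E, F, G, H, K, M}.
{G, H, K}⁺: GHK→FM adds F, M; GKM→EH adds E → {E, F, G, H, K, M}. Minimal: {H, K}⁺ = {H, K}; {G, K}⁺ = {G, K}; {G, H}⁺ = {G, H} — none reach the full schema.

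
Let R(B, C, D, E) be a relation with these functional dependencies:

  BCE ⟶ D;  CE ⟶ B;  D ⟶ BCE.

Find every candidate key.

{D}⁺: D→BCE adds B, C, E → {B, C, D, E}.
{C, E}⁺: CE→B adds B; BCE→D adds D → {B, C, D, E}.
Any other superkey contains one of these as a subset, so there are no further candidate keys.

{D}, {C, E}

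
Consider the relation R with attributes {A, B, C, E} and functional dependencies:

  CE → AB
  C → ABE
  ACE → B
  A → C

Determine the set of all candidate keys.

(A); (C)

{A}⁺: A→C adds C; C→ABE adds B, E → {A, B, C, E}.
{C}⁺: C→ABE adds A, B, E → {A, B, C, E}.
Any other superkey contains one of these as a subset, so there are no further candidate keys.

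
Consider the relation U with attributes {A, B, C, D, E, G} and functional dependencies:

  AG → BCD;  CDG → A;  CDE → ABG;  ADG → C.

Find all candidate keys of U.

Attribute E never appears on the right-hand side of any dependency, so E must belong to every candidate key.
{E}⁺ = {E}, which is not all of the schema, so we must add further attributes.
{A, E, G}⁺: AG→BCD adds B, C, D → {A, B, C, D, E, G}. Minimal: {E, G}⁺ = {E, G}; {A, G}⁺ = {A, B, C, D, G}; {A, E}⁺ = {A, E} — none reach the full schema.
{C, D, E}⁺: CDE→ABG adds A, B, G → {A, B, C, D, E, G}. Minimal: {D, E}⁺ = {D, E}; {C, E}⁺ = {C, E}; {C, D}⁺ = {C, D} — none reach the full schema.
Any other superkey contains one of these as a subset, so there are no further candidate keys.

AEG, CDE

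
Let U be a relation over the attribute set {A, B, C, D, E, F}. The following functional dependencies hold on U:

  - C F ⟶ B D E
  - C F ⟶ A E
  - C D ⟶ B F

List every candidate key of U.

(C, D), (C, F)

Attribute C never appears on the right-hand side of any dependency, so C must belong to every candidate key.
{C}⁺ = {C}, which is not all of the schema, so we must add further attributes.
{C, D}⁺: CD→BF adds B, F; CF→BDE adds E; CF→AE adds A → {A, B, C, D, E, F}. Minimal: {D}⁺ = {D}; {C}⁺ = {C} — none reach the full schema.
{C, F}⁺: CF→BDE adds B, D, E; CF→AE adds A → {A, B, C, D, E, F}. Minimal: {F}⁺ = {F}; {C}⁺ = {C} — none reach the full schema.
Any other superkey contains one of these as a subset, so there are no further candidate keys.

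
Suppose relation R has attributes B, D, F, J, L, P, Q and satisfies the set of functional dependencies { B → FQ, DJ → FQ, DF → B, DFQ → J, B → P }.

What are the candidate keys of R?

BDL, DFL, DJL

{B, D, L}⁺: B→FQ adds F, Q; DFQ→J adds J; B→P adds P → {B, D, F, J, L, P, Q}.
{D, F, L}⁺: DF→B adds B; B→P adds P; B→FQ adds Q; DFQ→J adds J → {B, D, F, J, L, P, Q}.
{D, J, L}⁺: DJ→FQ adds F, Q; DF→B adds B; B→P adds P → {B, D, F, J, L, P, Q}.
Any other superkey contains one of these as a subset, so there are no further candidate keys.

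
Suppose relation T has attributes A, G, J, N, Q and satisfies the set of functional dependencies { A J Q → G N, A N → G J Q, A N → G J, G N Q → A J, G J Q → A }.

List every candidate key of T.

AN, AJQ, GJQ, GNQ

{A, N}⁺: AN→GJQ adds G, J, Q → {A, G, J, N, Q}. Minimal: {N}⁺ = {N}; {A}⁺ = {A} — none reach the full schema.
{A, J, Q}⁺: AJQ→GN adds G, N → {A, G, J, N, Q}. Minimal: {J, Q}⁺ = {J, Q}; {A, Q}⁺ = {A, Q}; {A, J}⁺ = {A, J} — none reach the full schema.
{G, J, Q}⁺: GJQ→A adds A; AJQ→GN adds N → {A, G, J, N, Q}. Minimal: {J, Q}⁺ = {J, Q}; {G, Q}⁺ = {G, Q}; {G, J}⁺ = {G, J} — none reach the full schema.
{G, N, Q}⁺: GNQ→AJ adds A, J → {A, G, J, N, Q}. Minimal: {N, Q}⁺ = {N, Q}; {G, Q}⁺ = {G, Q}; {G, N}⁺ = {G, N} — none reach the full schema.
Any other superkey contains one of these as a subset, so there are no further candidate keys.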